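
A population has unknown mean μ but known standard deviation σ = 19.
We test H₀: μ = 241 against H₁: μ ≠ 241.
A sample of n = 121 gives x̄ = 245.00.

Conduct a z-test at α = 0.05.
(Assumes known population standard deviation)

Answer: z = 2.3158, reject H₀

Derivation:
Standard error: SE = σ/√n = 19/√121 = 1.7273
z-statistic: z = (x̄ - μ₀)/SE = (245.00 - 241)/1.7273 = 2.3158
Critical value: ±1.960
p-value = 0.0206
Decision: reject H₀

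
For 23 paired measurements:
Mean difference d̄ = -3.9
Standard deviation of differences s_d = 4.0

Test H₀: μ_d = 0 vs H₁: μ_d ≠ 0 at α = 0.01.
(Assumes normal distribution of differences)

df = n - 1 = 22
SE = s_d/√n = 4.0/√23 = 0.8341
t = d̄/SE = -3.9/0.8341 = -4.6757
Critical value: t_{0.005,22} = ±2.819
p-value ≈ 0.0001
Decision: reject H₀

Answer: t = -4.6757, reject H₀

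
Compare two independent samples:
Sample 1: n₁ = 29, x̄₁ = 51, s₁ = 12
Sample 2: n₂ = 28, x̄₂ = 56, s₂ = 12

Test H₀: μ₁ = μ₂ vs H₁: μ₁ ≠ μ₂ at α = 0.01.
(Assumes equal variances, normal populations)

Answer: t = -1.5726, fail to reject H₀

Derivation:
Pooled variance: s²_p = [28×12² + 27×12²]/(55) = 144.0000
s_p = 12.0000
SE = s_p×√(1/n₁ + 1/n₂) = 12.0000×√(1/29 + 1/28) = 3.1794
t = (x̄₁ - x̄₂)/SE = (51 - 56)/3.1794 = -1.5726
df = 55, t-critical = ±2.668
Decision: fail to reject H₀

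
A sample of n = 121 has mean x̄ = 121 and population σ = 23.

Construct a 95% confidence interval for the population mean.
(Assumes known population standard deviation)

Confidence level: 95%, α = 0.05
z_0.025 = 1.960
SE = σ/√n = 23/√121 = 2.0909
Margin of error = 1.960 × 2.0909 = 4.0982
CI: x̄ ± margin = 121 ± 4.0982
CI: (116.9018, 125.0982)

Answer: (116.9018, 125.0982)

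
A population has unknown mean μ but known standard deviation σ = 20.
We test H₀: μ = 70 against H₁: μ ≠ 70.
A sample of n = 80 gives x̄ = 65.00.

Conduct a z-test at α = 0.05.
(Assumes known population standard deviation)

Answer: z = -2.2360, reject H₀

Derivation:
Standard error: SE = σ/√n = 20/√80 = 2.2361
z-statistic: z = (x̄ - μ₀)/SE = (65.00 - 70)/2.2361 = -2.2360
Critical value: ±1.960
p-value = 0.0254
Decision: reject H₀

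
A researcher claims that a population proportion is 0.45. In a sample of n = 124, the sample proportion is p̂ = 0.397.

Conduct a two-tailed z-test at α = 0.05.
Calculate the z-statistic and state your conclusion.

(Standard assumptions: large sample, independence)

Answer: z = -1.1863, fail to reject H₀

Derivation:
H₀: p = 0.45, H₁: p ≠ 0.45
Standard error: SE = √(p₀(1-p₀)/n) = √(0.45×0.55/124) = 0.044676
z-statistic: z = (p̂ - p₀)/SE = (0.397 - 0.45)/0.044676 = -1.1863
Critical value: z_0.025 = ±1.960
p-value = 0.2355
Decision: fail to reject H₀ at α = 0.05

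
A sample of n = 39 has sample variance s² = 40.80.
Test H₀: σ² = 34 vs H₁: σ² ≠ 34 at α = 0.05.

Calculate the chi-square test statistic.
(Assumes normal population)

Answer: χ² = 45.6000, fail to reject H₀

Derivation:
df = n - 1 = 38
χ² = (n-1)s²/σ₀² = 38×40.80/34 = 45.6000
Critical values: χ²_{0.975,38} = 22.878, χ²_{0.025,38} = 56.896
Rejection region: χ² < 22.878 or χ² > 56.896
Decision: fail to reject H₀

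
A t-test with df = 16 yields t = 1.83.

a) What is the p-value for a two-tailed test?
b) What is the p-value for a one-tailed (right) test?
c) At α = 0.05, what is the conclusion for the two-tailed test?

Using t-distribution with df = 16:
a) Two-tailed: p = 2×P(T > 1.83) = 0.0859
b) One-tailed: p = P(T > 1.83) = 0.0430
c) 0.0859 ≥ 0.05, fail to reject H₀

Answer: a) 0.0859, b) 0.0430, c) fail to reject H₀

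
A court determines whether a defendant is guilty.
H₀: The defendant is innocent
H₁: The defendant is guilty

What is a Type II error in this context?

Answer: Acquitting a guilty person

Derivation:
Type I error (α): Rejecting H₀ when H₀ is true
Type II error (β): Failing to reject H₀ when H₁ is true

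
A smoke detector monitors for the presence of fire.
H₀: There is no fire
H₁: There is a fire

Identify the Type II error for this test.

Answer: The alarm fails to sound when there actually is a fire

Derivation:
Type I error (α): Rejecting H₀ when H₀ is true
Type II error (β): Failing to reject H₀ when H₁ is true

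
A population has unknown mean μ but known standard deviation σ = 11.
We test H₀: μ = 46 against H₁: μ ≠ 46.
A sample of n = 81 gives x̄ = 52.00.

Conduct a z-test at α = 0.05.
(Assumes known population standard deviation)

Standard error: SE = σ/√n = 11/√81 = 1.2222
z-statistic: z = (x̄ - μ₀)/SE = (52.00 - 46)/1.2222 = 4.9092
Critical value: ±1.960
p-value < 0.0001
Decision: reject H₀

Answer: z = 4.9092, reject H₀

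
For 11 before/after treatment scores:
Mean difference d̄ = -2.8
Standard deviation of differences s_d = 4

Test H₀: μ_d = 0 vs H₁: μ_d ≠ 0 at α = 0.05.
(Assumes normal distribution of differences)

df = n - 1 = 10
SE = s_d/√n = 4/√11 = 1.2060
t = d̄/SE = -2.8/1.2060 = -2.3217
Critical value: t_{0.025,10} = ±2.228
p-value ≈ 0.0426
Decision: reject H₀

Answer: t = -2.3217, reject H₀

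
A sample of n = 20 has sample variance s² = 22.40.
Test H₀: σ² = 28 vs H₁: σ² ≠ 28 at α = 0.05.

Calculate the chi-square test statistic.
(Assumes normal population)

df = n - 1 = 19
χ² = (n-1)s²/σ₀² = 19×22.40/28 = 15.2000
Critical values: χ²_{0.975,19} = 8.907, χ²_{0.025,19} = 32.852
Rejection region: χ² < 8.907 or χ² > 32.852
Decision: fail to reject H₀

Answer: χ² = 15.2000, fail to reject H₀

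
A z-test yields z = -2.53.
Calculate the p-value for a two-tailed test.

Answer: p-value ≈ 0.0114

Derivation:
For z = -2.53:
p = 2×P(Z > |-2.53|) = 2×(1 - Φ(2.53)) = 0.0114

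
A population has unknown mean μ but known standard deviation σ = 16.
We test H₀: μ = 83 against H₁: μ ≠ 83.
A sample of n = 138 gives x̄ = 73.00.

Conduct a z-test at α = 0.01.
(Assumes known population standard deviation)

Answer: z = -7.3421, reject H₀

Derivation:
Standard error: SE = σ/√n = 16/√138 = 1.3620
z-statistic: z = (x̄ - μ₀)/SE = (73.00 - 83)/1.3620 = -7.3421
Critical value: ±2.576
p-value < 0.0001
Decision: reject H₀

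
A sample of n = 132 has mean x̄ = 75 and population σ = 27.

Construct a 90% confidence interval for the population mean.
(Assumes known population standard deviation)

Confidence level: 90%, α = 0.1
z_0.05 = 1.645
SE = σ/√n = 27/√132 = 2.3500
Margin of error = 1.645 × 2.3500 = 3.8658
CI: x̄ ± margin = 75 ± 3.8658
CI: (71.1342, 78.8658)

Answer: (71.1342, 78.8658)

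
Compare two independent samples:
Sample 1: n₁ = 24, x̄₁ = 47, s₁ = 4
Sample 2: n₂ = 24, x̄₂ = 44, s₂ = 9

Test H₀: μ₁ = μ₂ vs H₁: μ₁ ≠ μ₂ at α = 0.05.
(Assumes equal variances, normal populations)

Answer: t = 1.4922, fail to reject H₀

Derivation:
Pooled variance: s²_p = [23×4² + 23×9²]/(46) = 48.5000
s_p = 6.9642
SE = s_p×√(1/n₁ + 1/n₂) = 6.9642×√(1/24 + 1/24) = 2.0104
t = (x̄₁ - x̄₂)/SE = (47 - 44)/2.0104 = 1.4922
df = 46, t-critical = ±2.013
Decision: fail to reject H₀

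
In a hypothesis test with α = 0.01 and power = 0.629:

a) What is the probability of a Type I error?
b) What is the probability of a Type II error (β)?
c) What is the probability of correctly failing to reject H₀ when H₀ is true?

Answer: a) 0.01, b) 0.371, c) 0.99

Derivation:
a) Type I error probability = α = 0.01
b) Power = P(reject H₀ | H₁ true) = 1 - β = 0.629, so Type II error probability = β = 1 - Power = 0.371
c) P(fail to reject H₀ | H₀ true) = 1 - α = 0.99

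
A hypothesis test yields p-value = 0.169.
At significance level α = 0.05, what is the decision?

Answer: fail to reject H₀

Derivation:
Compare p-value to α:
0.169 ≥ 0.05
Decision: fail to reject H₀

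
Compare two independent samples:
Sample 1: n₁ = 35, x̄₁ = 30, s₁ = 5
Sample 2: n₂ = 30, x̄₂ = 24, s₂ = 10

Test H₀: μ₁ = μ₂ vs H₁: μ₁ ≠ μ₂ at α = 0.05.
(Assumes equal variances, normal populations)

Pooled variance: s²_p = [34×5² + 29×10²]/(63) = 59.5238
s_p = 7.7152
SE = s_p×√(1/n₁ + 1/n₂) = 7.7152×√(1/35 + 1/30) = 1.9196
t = (x̄₁ - x̄₂)/SE = (30 - 24)/1.9196 = 3.1257
df = 63, t-critical = ±1.998
Decision: reject H₀

Answer: t = 3.1257, reject H₀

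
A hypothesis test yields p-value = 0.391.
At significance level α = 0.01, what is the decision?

Compare p-value to α:
0.391 ≥ 0.01
Decision: fail to reject H₀

Answer: fail to reject H₀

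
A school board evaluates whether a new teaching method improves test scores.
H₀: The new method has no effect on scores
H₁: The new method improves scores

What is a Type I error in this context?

Type I error: rejecting H₀ when it is actually true (false positive).
Type II error: failing to reject H₀ when H₁ is actually true (false negative).

Answer: Concluding the new method improves scores when it actually doesn't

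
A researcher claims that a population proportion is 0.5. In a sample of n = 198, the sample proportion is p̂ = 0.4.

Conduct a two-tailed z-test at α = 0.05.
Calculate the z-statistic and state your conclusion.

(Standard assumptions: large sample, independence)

Answer: z = -2.8143, reject H₀

Derivation:
H₀: p = 0.5, H₁: p ≠ 0.5
Standard error: SE = √(p₀(1-p₀)/n) = √(0.5×0.5/198) = 0.035533
z-statistic: z = (p̂ - p₀)/SE = (0.4 - 0.5)/0.035533 = -2.8143
Critical value: z_0.025 = ±1.960
p-value = 0.0049
Decision: reject H₀ at α = 0.05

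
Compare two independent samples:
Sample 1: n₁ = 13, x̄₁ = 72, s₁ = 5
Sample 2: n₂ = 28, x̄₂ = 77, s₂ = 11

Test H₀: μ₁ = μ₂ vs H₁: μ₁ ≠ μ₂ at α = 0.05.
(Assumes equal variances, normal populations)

Answer: t = -1.5578, fail to reject H₀

Derivation:
Pooled variance: s²_p = [12×5² + 27×11²]/(39) = 91.4615
s_p = 9.5636
SE = s_p×√(1/n₁ + 1/n₂) = 9.5636×√(1/13 + 1/28) = 3.2097
t = (x̄₁ - x̄₂)/SE = (72 - 77)/3.2097 = -1.5578
df = 39, t-critical = ±2.023
Decision: fail to reject H₀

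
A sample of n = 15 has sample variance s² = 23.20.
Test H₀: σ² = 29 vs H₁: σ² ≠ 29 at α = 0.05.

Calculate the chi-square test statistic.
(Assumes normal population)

df = n - 1 = 14
χ² = (n-1)s²/σ₀² = 14×23.20/29 = 11.2000
Critical values: χ²_{0.975,14} = 5.629, χ²_{0.025,14} = 26.119
Rejection region: χ² < 5.629 or χ² > 26.119
Decision: fail to reject H₀

Answer: χ² = 11.2000, fail to reject H₀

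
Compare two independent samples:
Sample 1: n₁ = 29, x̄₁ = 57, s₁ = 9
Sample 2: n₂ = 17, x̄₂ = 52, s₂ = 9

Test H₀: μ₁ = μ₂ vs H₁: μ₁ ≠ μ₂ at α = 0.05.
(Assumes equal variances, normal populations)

Answer: t = 1.8188, fail to reject H₀

Derivation:
Pooled variance: s²_p = [28×9² + 16×9²]/(44) = 81.0000
s_p = 9.0000
SE = s_p×√(1/n₁ + 1/n₂) = 9.0000×√(1/29 + 1/17) = 2.7491
t = (x̄₁ - x̄₂)/SE = (57 - 52)/2.7491 = 1.8188
df = 44, t-critical = ±2.015
Decision: fail to reject H₀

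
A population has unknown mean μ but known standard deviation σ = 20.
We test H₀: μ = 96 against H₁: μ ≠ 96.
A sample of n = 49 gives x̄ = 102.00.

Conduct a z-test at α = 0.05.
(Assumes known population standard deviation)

Answer: z = 2.1000, reject H₀

Derivation:
Standard error: SE = σ/√n = 20/√49 = 2.8571
z-statistic: z = (x̄ - μ₀)/SE = (102.00 - 96)/2.8571 = 2.1000
Critical value: ±1.960
p-value = 0.0357
Decision: reject H₀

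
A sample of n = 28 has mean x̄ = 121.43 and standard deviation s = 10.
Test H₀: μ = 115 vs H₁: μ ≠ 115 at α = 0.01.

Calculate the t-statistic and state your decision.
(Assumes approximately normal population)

df = n - 1 = 27
SE = s/√n = 10/√28 = 1.8898
t = (x̄ - μ₀)/SE = (121.43 - 115)/1.8898 = 3.4025
Critical value: t_{0.005,27} = ±2.771
p-value ≈ 0.0021
Decision: reject H₀

Answer: t = 3.4025, reject H₀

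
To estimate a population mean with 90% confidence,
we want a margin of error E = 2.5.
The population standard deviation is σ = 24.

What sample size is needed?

z_0.05 = 1.645
n = (z×σ/E)² = (1.645×24/2.5)²
n = 249.3873
Round up: n = 250

Answer: n = 250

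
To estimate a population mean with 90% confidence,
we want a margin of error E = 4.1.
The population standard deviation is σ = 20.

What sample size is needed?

Answer: n = 65

Derivation:
z_0.05 = 1.645
n = (z×σ/E)² = (1.645×20/4.1)²
n = 64.3908
Round up: n = 65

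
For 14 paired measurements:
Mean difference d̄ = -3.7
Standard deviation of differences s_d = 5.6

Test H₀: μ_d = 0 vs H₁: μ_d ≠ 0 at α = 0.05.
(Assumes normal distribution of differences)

Answer: t = -2.4721, reject H₀

Derivation:
df = n - 1 = 13
SE = s_d/√n = 5.6/√14 = 1.4967
t = d̄/SE = -3.7/1.4967 = -2.4721
Critical value: t_{0.025,13} = ±2.160
p-value ≈ 0.0280
Decision: reject H₀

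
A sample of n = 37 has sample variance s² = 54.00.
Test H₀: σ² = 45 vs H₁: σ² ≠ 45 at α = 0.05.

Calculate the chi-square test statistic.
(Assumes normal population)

Answer: χ² = 43.2000, fail to reject H₀

Derivation:
df = n - 1 = 36
χ² = (n-1)s²/σ₀² = 36×54.00/45 = 43.2000
Critical values: χ²_{0.975,36} = 21.336, χ²_{0.025,36} = 54.437
Rejection region: χ² < 21.336 or χ² > 54.437
Decision: fail to reject H₀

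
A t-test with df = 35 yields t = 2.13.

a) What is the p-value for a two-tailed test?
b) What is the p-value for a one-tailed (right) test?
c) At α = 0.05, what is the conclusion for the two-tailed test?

Answer: a) 0.0403, b) 0.0201, c) reject H₀

Derivation:
Using t-distribution with df = 35:
a) Two-tailed: p = 2×P(T > 2.13) = 0.0403
b) One-tailed: p = P(T > 2.13) = 0.0201
c) 0.0403 < 0.05, reject H₀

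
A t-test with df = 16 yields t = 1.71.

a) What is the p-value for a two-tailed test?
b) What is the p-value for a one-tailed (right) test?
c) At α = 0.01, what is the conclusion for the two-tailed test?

Using t-distribution with df = 16:
a) Two-tailed: p = 2×P(T > 1.71) = 0.1066
b) One-tailed: p = P(T > 1.71) = 0.0533
c) 0.1066 ≥ 0.01, fail to reject H₀

Answer: a) 0.1066, b) 0.0533, c) fail to reject H₀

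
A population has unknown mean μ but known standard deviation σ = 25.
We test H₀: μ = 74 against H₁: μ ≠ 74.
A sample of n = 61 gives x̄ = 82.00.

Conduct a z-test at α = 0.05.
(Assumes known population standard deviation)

Answer: z = 2.4993, reject H₀

Derivation:
Standard error: SE = σ/√n = 25/√61 = 3.2009
z-statistic: z = (x̄ - μ₀)/SE = (82.00 - 74)/3.2009 = 2.4993
Critical value: ±1.960
p-value = 0.0124
Decision: reject H₀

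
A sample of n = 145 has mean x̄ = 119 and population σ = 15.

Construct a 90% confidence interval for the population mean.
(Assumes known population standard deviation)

Answer: (116.9508, 121.0492)

Derivation:
Confidence level: 90%, α = 0.1
z_0.05 = 1.645
SE = σ/√n = 15/√145 = 1.2457
Margin of error = 1.645 × 1.2457 = 2.0492
CI: x̄ ± margin = 119 ± 2.0492
CI: (116.9508, 121.0492)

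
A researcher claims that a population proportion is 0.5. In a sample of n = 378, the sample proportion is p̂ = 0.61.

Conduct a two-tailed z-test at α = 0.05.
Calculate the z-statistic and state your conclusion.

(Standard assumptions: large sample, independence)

Answer: z = 4.2773, reject H₀

Derivation:
H₀: p = 0.5, H₁: p ≠ 0.5
Standard error: SE = √(p₀(1-p₀)/n) = √(0.5×0.5/378) = 0.025717
z-statistic: z = (p̂ - p₀)/SE = (0.61 - 0.5)/0.025717 = 4.2773
Critical value: z_0.025 = ±1.960
p-value < 0.0001
Decision: reject H₀ at α = 0.05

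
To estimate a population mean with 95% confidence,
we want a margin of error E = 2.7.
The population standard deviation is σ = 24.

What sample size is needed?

Answer: n = 304

Derivation:
z_0.025 = 1.960
n = (z×σ/E)² = (1.960×24/2.7)²
n = 303.5338
Round up: n = 304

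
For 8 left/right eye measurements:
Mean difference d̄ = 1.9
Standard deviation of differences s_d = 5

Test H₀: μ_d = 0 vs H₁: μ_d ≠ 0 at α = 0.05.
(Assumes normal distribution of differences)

Answer: t = 1.0748, fail to reject H₀

Derivation:
df = n - 1 = 7
SE = s_d/√n = 5/√8 = 1.7678
t = d̄/SE = 1.9/1.7678 = 1.0748
Critical value: t_{0.025,7} = ±2.365
p-value ≈ 0.3181
Decision: fail to reject H₀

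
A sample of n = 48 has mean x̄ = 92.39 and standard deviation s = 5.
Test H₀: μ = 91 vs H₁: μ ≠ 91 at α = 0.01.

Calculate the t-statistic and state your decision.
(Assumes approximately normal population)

Answer: t = 1.9260, fail to reject H₀

Derivation:
df = n - 1 = 47
SE = s/√n = 5/√48 = 0.7217
t = (x̄ - μ₀)/SE = (92.39 - 91)/0.7217 = 1.9260
Critical value: t_{0.005,47} = ±2.685
p-value ≈ 0.0602
Decision: fail to reject H₀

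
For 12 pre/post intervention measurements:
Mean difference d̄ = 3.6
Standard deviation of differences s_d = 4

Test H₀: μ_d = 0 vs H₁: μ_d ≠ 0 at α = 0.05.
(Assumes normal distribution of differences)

Answer: t = 3.1177, reject H₀

Derivation:
df = n - 1 = 11
SE = s_d/√n = 4/√12 = 1.1547
t = d̄/SE = 3.6/1.1547 = 3.1177
Critical value: t_{0.025,11} = ±2.201
p-value ≈ 0.0098
Decision: reject H₀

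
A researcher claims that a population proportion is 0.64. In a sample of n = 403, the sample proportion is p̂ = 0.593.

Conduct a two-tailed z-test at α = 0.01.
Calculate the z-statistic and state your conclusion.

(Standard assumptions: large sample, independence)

H₀: p = 0.64, H₁: p ≠ 0.64
Standard error: SE = √(p₀(1-p₀)/n) = √(0.64×0.36/403) = 0.023911
z-statistic: z = (p̂ - p₀)/SE = (0.593 - 0.64)/0.023911 = -1.9656
Critical value: z_0.005 = ±2.576
p-value = 0.0493
Decision: fail to reject H₀ at α = 0.01

Answer: z = -1.9656, fail to reject H₀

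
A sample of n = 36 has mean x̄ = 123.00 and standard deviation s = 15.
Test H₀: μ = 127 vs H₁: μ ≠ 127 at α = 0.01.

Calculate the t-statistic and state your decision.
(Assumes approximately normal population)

df = n - 1 = 35
SE = s/√n = 15/√36 = 2.5000
t = (x̄ - μ₀)/SE = (123.00 - 127)/2.5000 = -1.6000
Critical value: t_{0.005,35} = ±2.724
p-value ≈ 0.1186
Decision: fail to reject H₀

Answer: t = -1.6000, fail to reject H₀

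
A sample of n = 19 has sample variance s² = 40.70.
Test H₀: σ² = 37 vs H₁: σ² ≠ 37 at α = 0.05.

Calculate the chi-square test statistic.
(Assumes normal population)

Answer: χ² = 19.8000, fail to reject H₀

Derivation:
df = n - 1 = 18
χ² = (n-1)s²/σ₀² = 18×40.70/37 = 19.8000
Critical values: χ²_{0.975,18} = 8.231, χ²_{0.025,18} = 31.526
Rejection region: χ² < 8.231 or χ² > 31.526
Decision: fail to reject H₀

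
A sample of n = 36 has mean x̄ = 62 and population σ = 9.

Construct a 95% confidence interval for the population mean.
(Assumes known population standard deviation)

Answer: (59.0600, 64.9400)

Derivation:
Confidence level: 95%, α = 0.05
z_0.025 = 1.960
SE = σ/√n = 9/√36 = 1.5000
Margin of error = 1.960 × 1.5000 = 2.9400
CI: x̄ ± margin = 62 ± 2.9400
CI: (59.0600, 64.9400)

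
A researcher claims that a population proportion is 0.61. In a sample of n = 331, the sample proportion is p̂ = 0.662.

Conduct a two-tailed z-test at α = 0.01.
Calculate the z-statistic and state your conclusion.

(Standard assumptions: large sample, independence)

H₀: p = 0.61, H₁: p ≠ 0.61
Standard error: SE = √(p₀(1-p₀)/n) = √(0.61×0.39/331) = 0.026809
z-statistic: z = (p̂ - p₀)/SE = (0.662 - 0.61)/0.026809 = 1.9396
Critical value: z_0.005 = ±2.576
p-value = 0.0524
Decision: fail to reject H₀ at α = 0.01

Answer: z = 1.9396, fail to reject H₀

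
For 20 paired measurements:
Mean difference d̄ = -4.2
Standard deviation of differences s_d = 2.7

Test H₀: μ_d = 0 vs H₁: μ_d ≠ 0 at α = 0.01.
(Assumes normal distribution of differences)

Answer: t = -6.9571, reject H₀

Derivation:
df = n - 1 = 19
SE = s_d/√n = 2.7/√20 = 0.6037
t = d̄/SE = -4.2/0.6037 = -6.9571
Critical value: t_{0.005,19} = ±2.861
p-value < 0.0001
Decision: reject H₀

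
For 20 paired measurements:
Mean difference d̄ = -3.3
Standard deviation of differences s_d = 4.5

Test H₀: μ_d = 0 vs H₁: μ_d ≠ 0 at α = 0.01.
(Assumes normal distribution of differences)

Answer: t = -3.2797, reject H₀

Derivation:
df = n - 1 = 19
SE = s_d/√n = 4.5/√20 = 1.0062
t = d̄/SE = -3.3/1.0062 = -3.2797
Critical value: t_{0.005,19} = ±2.861
p-value ≈ 0.0039
Decision: reject H₀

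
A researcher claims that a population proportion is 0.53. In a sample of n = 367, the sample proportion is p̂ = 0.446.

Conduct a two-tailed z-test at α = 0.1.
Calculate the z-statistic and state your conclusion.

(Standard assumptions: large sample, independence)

Answer: z = -3.2242, reject H₀

Derivation:
H₀: p = 0.53, H₁: p ≠ 0.53
Standard error: SE = √(p₀(1-p₀)/n) = √(0.53×0.47/367) = 0.026053
z-statistic: z = (p̂ - p₀)/SE = (0.446 - 0.53)/0.026053 = -3.2242
Critical value: z_0.05 = ±1.645
p-value = 0.0013
Decision: reject H₀ at α = 0.1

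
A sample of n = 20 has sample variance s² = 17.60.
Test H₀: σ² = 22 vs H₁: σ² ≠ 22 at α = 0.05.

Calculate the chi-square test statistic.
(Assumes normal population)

df = n - 1 = 19
χ² = (n-1)s²/σ₀² = 19×17.60/22 = 15.2000
Critical values: χ²_{0.975,19} = 8.907, χ²_{0.025,19} = 32.852
Rejection region: χ² < 8.907 or χ² > 32.852
Decision: fail to reject H₀

Answer: χ² = 15.2000, fail to reject H₀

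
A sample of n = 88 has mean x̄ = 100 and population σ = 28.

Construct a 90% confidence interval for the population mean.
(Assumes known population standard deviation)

Confidence level: 90%, α = 0.1
z_0.05 = 1.645
SE = σ/√n = 28/√88 = 2.9848
Margin of error = 1.645 × 2.9848 = 4.9100
CI: x̄ ± margin = 100 ± 4.9100
CI: (95.0900, 104.9100)

Answer: (95.0900, 104.9100)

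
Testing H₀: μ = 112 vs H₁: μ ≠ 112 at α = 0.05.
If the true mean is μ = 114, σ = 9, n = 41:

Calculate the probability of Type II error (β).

Answer: β ≈ 0.7040

Derivation:
SE = σ/√n = 9/√41 = 1.4056
Critical values: μ₀ ± z_0.025×SE = 112 ± 1.960×1.4056
Acceptance region: (109.2450, 114.7550)
Under H₁ (μ = 114): z_high = (114.7550 - 114)/1.4056 = 0.5371, z_low = (109.2450 - 114)/1.4056 = -3.3829
β = P(not reject | H₁) = Φ(0.5371) - Φ(-3.3829) ≈ 0.7040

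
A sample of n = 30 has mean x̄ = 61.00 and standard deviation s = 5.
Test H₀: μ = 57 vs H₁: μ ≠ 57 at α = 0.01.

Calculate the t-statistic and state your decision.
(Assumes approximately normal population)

Answer: t = 4.3816, reject H₀

Derivation:
df = n - 1 = 29
SE = s/√n = 5/√30 = 0.9129
t = (x̄ - μ₀)/SE = (61.00 - 57)/0.9129 = 4.3816
Critical value: t_{0.005,29} = ±2.756
p-value ≈ 0.0001
Decision: reject H₀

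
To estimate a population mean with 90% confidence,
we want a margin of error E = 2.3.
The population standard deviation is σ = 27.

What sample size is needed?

Answer: n = 373

Derivation:
z_0.05 = 1.645
n = (z×σ/E)² = (1.645×27/2.3)²
n = 372.9097
Round up: n = 373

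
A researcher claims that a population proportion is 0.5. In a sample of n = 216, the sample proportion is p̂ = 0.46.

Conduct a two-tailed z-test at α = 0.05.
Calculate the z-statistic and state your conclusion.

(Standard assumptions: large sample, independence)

H₀: p = 0.5, H₁: p ≠ 0.5
Standard error: SE = √(p₀(1-p₀)/n) = √(0.5×0.5/216) = 0.034021
z-statistic: z = (p̂ - p₀)/SE = (0.46 - 0.5)/0.034021 = -1.1757
Critical value: z_0.025 = ±1.960
p-value = 0.2397
Decision: fail to reject H₀ at α = 0.05

Answer: z = -1.1757, fail to reject H₀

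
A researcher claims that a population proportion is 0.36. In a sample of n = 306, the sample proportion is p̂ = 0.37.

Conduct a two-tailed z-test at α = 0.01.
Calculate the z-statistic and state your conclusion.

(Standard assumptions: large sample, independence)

H₀: p = 0.36, H₁: p ≠ 0.36
Standard error: SE = √(p₀(1-p₀)/n) = √(0.36×0.64/306) = 0.027440
z-statistic: z = (p̂ - p₀)/SE = (0.37 - 0.36)/0.027440 = 0.3644
Critical value: z_0.005 = ±2.576
p-value = 0.7156
Decision: fail to reject H₀ at α = 0.01

Answer: z = 0.3644, fail to reject H₀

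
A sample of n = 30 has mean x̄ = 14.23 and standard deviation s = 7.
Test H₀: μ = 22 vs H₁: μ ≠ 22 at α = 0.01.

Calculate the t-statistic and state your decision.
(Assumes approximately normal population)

Answer: t = -6.0798, reject H₀

Derivation:
df = n - 1 = 29
SE = s/√n = 7/√30 = 1.2780
t = (x̄ - μ₀)/SE = (14.23 - 22)/1.2780 = -6.0798
Critical value: t_{0.005,29} = ±2.756
p-value < 0.0001
Decision: reject H₀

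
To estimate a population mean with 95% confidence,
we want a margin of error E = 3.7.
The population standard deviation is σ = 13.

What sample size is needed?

Answer: n = 48

Derivation:
z_0.025 = 1.960
n = (z×σ/E)² = (1.960×13/3.7)²
n = 47.4237
Round up: n = 48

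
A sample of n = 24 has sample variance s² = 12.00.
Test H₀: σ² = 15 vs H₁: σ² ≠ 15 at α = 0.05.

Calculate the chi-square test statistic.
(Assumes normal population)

df = n - 1 = 23
χ² = (n-1)s²/σ₀² = 23×12.00/15 = 18.4000
Critical values: χ²_{0.975,23} = 11.689, χ²_{0.025,23} = 38.076
Rejection region: χ² < 11.689 or χ² > 38.076
Decision: fail to reject H₀

Answer: χ² = 18.4000, fail to reject H₀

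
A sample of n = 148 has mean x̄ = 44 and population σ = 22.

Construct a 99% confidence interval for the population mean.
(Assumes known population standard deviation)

Answer: (39.3416, 48.6584)

Derivation:
Confidence level: 99%, α = 0.01
z_0.005 = 2.576
SE = σ/√n = 22/√148 = 1.8084
Margin of error = 2.576 × 1.8084 = 4.6584
CI: x̄ ± margin = 44 ± 4.6584
CI: (39.3416, 48.6584)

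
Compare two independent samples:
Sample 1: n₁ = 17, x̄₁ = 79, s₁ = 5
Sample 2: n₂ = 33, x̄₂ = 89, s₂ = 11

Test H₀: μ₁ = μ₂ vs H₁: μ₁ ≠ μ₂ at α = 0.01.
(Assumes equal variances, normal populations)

Pooled variance: s²_p = [16×5² + 32×11²]/(48) = 89.0000
s_p = 9.4340
SE = s_p×√(1/n₁ + 1/n₂) = 9.4340×√(1/17 + 1/33) = 2.8164
t = (x̄₁ - x̄₂)/SE = (79 - 89)/2.8164 = -3.5506
df = 48, t-critical = ±2.682
Decision: reject H₀

Answer: t = -3.5506, reject H₀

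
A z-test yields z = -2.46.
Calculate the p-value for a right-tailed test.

Answer: p-value ≈ 0.9931

Derivation:
For z = -2.46:
p = P(Z > -2.46) = 1 - Φ(-2.46) = 0.9931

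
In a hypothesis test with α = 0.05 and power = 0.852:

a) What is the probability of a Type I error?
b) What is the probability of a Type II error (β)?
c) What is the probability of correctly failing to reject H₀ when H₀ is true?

a) Type I error probability = α = 0.05
b) Power = P(reject H₀ | H₁ true) = 1 - β = 0.852, so Type II error probability = β = 1 - Power = 0.148
c) P(fail to reject H₀ | H₀ true) = 1 - α = 0.95

Answer: a) 0.05, b) 0.148, c) 0.95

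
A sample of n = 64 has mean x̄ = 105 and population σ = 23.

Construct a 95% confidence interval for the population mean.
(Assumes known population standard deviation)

Answer: (99.3650, 110.6350)

Derivation:
Confidence level: 95%, α = 0.05
z_0.025 = 1.960
SE = σ/√n = 23/√64 = 2.8750
Margin of error = 1.960 × 2.8750 = 5.6350
CI: x̄ ± margin = 105 ± 5.6350
CI: (99.3650, 110.6350)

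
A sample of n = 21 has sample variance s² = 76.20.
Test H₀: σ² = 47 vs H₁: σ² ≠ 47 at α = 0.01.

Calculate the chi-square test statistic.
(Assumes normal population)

Answer: χ² = 32.4255, fail to reject H₀

Derivation:
df = n - 1 = 20
χ² = (n-1)s²/σ₀² = 20×76.20/47 = 32.4255
Critical values: χ²_{0.995,20} = 7.434, χ²_{0.005,20} = 39.997
Rejection region: χ² < 7.434 or χ² > 39.997
Decision: fail to reject H₀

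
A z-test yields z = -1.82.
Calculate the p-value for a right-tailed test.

Answer: p-value ≈ 0.9656

Derivation:
For z = -1.82:
p = P(Z > -1.82) = 1 - Φ(-1.82) = 0.9656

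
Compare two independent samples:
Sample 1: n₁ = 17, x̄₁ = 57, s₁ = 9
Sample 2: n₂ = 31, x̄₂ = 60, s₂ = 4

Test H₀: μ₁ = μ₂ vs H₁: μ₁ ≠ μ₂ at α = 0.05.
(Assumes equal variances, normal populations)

Pooled variance: s²_p = [16×9² + 30×4²]/(46) = 38.6087
s_p = 6.2136
SE = s_p×√(1/n₁ + 1/n₂) = 6.2136×√(1/17 + 1/31) = 1.8752
t = (x̄₁ - x̄₂)/SE = (57 - 60)/1.8752 = -1.5998
df = 46, t-critical = ±2.013
Decision: fail to reject H₀

Answer: t = -1.5998, fail to reject H₀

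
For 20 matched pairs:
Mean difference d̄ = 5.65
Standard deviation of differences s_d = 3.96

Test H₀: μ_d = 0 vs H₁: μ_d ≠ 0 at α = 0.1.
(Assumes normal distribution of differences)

Answer: t = 6.3806, reject H₀

Derivation:
df = n - 1 = 19
SE = s_d/√n = 3.96/√20 = 0.8855
t = d̄/SE = 5.65/0.8855 = 6.3806
Critical value: t_{0.05,19} = ±1.729
p-value < 0.0001
Decision: reject H₀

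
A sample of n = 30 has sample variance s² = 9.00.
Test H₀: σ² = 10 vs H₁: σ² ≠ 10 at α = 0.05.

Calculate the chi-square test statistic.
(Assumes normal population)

df = n - 1 = 29
χ² = (n-1)s²/σ₀² = 29×9.00/10 = 26.1000
Critical values: χ²_{0.975,29} = 16.047, χ²_{0.025,29} = 45.722
Rejection region: χ² < 16.047 or χ² > 45.722
Decision: fail to reject H₀

Answer: χ² = 26.1000, fail to reject H₀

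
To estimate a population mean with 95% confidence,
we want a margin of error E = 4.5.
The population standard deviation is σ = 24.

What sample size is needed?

Answer: n = 110

Derivation:
z_0.025 = 1.960
n = (z×σ/E)² = (1.960×24/4.5)²
n = 109.2722
Round up: n = 110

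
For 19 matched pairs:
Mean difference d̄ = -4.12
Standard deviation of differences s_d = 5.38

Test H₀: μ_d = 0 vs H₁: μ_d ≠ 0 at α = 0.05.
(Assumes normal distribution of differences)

df = n - 1 = 18
SE = s_d/√n = 5.38/√19 = 1.2343
t = d̄/SE = -4.12/1.2343 = -3.3379
Critical value: t_{0.025,18} = ±2.101
p-value ≈ 0.0037
Decision: reject H₀

Answer: t = -3.3379, reject H₀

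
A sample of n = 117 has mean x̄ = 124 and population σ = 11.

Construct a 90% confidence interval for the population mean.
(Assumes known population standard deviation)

Answer: (122.3270, 125.6730)

Derivation:
Confidence level: 90%, α = 0.1
z_0.05 = 1.645
SE = σ/√n = 11/√117 = 1.0170
Margin of error = 1.645 × 1.0170 = 1.6730
CI: x̄ ± margin = 124 ± 1.6730
CI: (122.3270, 125.6730)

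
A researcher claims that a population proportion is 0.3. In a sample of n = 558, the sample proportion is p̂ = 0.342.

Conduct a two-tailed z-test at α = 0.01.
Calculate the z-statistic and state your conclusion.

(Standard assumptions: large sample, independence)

H₀: p = 0.3, H₁: p ≠ 0.3
Standard error: SE = √(p₀(1-p₀)/n) = √(0.3×0.7/558) = 0.019400
z-statistic: z = (p̂ - p₀)/SE = (0.342 - 0.3)/0.019400 = 2.1649
Critical value: z_0.005 = ±2.576
p-value = 0.0304
Decision: fail to reject H₀ at α = 0.01

Answer: z = 2.1649, fail to reject H₀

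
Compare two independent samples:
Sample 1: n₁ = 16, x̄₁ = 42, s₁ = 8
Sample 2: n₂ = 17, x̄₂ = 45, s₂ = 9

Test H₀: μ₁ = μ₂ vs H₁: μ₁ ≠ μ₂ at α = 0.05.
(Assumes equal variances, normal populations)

Answer: t = -1.0096, fail to reject H₀

Derivation:
Pooled variance: s²_p = [15×8² + 16×9²]/(31) = 72.7742
s_p = 8.5308
SE = s_p×√(1/n₁ + 1/n₂) = 8.5308×√(1/16 + 1/17) = 2.9714
t = (x̄₁ - x̄₂)/SE = (42 - 45)/2.9714 = -1.0096
df = 31, t-critical = ±2.040
Decision: fail to reject H₀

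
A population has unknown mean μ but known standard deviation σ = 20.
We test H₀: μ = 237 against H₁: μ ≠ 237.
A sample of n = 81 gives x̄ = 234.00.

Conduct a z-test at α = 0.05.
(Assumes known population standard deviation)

Answer: z = -1.3500, fail to reject H₀

Derivation:
Standard error: SE = σ/√n = 20/√81 = 2.2222
z-statistic: z = (x̄ - μ₀)/SE = (234.00 - 237)/2.2222 = -1.3500
Critical value: ±1.960
p-value = 0.1770
Decision: fail to reject H₀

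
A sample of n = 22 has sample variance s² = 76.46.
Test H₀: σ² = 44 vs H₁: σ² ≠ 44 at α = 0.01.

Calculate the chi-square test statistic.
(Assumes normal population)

Answer: χ² = 36.4923, fail to reject H₀

Derivation:
df = n - 1 = 21
χ² = (n-1)s²/σ₀² = 21×76.46/44 = 36.4923
Critical values: χ²_{0.995,21} = 8.034, χ²_{0.005,21} = 41.401
Rejection region: χ² < 8.034 or χ² > 41.401
Decision: fail to reject H₀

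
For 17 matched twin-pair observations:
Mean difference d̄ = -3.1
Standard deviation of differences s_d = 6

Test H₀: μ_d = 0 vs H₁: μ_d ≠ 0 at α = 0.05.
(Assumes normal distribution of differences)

Answer: t = -2.1303, reject H₀

Derivation:
df = n - 1 = 16
SE = s_d/√n = 6/√17 = 1.4552
t = d̄/SE = -3.1/1.4552 = -2.1303
Critical value: t_{0.025,16} = ±2.120
p-value ≈ 0.0490
Decision: reject H₀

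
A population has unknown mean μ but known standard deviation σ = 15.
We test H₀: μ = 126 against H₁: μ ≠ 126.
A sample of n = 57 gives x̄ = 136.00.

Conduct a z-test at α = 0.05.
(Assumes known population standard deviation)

Answer: z = 5.0332, reject H₀

Derivation:
Standard error: SE = σ/√n = 15/√57 = 1.9868
z-statistic: z = (x̄ - μ₀)/SE = (136.00 - 126)/1.9868 = 5.0332
Critical value: ±1.960
p-value < 0.0001
Decision: reject H₀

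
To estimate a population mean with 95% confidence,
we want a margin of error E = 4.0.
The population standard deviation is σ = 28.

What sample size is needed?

z_0.025 = 1.960
n = (z×σ/E)² = (1.960×28/4.0)²
n = 188.2384
Round up: n = 189

Answer: n = 189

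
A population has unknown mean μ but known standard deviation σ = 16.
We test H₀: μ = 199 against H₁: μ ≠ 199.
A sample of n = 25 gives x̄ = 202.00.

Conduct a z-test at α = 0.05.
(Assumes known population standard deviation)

Answer: z = 0.9375, fail to reject H₀

Derivation:
Standard error: SE = σ/√n = 16/√25 = 3.2000
z-statistic: z = (x̄ - μ₀)/SE = (202.00 - 199)/3.2000 = 0.9375
Critical value: ±1.960
p-value = 0.3485
Decision: fail to reject H₀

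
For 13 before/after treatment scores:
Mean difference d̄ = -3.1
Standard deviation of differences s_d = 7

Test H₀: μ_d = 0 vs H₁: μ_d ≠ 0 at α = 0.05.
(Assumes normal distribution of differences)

df = n - 1 = 12
SE = s_d/√n = 7/√13 = 1.9415
t = d̄/SE = -3.1/1.9415 = -1.5967
Critical value: t_{0.025,12} = ±2.179
p-value ≈ 0.1363
Decision: fail to reject H₀

Answer: t = -1.5967, fail to reject H₀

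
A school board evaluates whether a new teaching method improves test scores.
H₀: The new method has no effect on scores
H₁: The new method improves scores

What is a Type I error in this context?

Type I error: rejecting H₀ when it is actually true (false positive).
Type II error: failing to reject H₀ when H₁ is actually true (false negative).

Answer: Concluding the new method improves scores when it actually doesn't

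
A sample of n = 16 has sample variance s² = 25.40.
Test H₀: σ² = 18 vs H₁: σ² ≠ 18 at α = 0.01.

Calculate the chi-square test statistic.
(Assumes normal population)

Answer: χ² = 21.1667, fail to reject H₀

Derivation:
df = n - 1 = 15
χ² = (n-1)s²/σ₀² = 15×25.40/18 = 21.1667
Critical values: χ²_{0.995,15} = 4.601, χ²_{0.005,15} = 32.801
Rejection region: χ² < 4.601 or χ² > 32.801
Decision: fail to reject H₀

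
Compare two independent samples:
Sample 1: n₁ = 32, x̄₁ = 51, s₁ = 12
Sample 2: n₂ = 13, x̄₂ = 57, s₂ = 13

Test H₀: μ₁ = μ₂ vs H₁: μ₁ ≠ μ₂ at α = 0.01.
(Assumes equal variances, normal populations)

Pooled variance: s²_p = [31×12² + 12×13²]/(43) = 150.9767
s_p = 12.2873
SE = s_p×√(1/n₁ + 1/n₂) = 12.2873×√(1/32 + 1/13) = 4.0413
t = (x̄₁ - x̄₂)/SE = (51 - 57)/4.0413 = -1.4847
df = 43, t-critical = ±2.695
Decision: fail to reject H₀

Answer: t = -1.4847, fail to reject H₀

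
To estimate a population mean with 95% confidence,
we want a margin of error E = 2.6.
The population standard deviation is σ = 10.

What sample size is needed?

z_0.025 = 1.960
n = (z×σ/E)² = (1.960×10/2.6)²
n = 56.8284
Round up: n = 57

Answer: n = 57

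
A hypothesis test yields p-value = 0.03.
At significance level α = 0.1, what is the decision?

Compare p-value to α:
0.03 < 0.1
Decision: reject H₀

Answer: reject H₀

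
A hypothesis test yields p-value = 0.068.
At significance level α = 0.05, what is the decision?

Compare p-value to α:
0.068 ≥ 0.05
Decision: fail to reject H₀

Answer: fail to reject H₀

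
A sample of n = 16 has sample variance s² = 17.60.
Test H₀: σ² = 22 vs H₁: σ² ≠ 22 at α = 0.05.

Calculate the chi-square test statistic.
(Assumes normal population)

Answer: χ² = 12.0000, fail to reject H₀

Derivation:
df = n - 1 = 15
χ² = (n-1)s²/σ₀² = 15×17.60/22 = 12.0000
Critical values: χ²_{0.975,15} = 6.262, χ²_{0.025,15} = 27.488
Rejection region: χ² < 6.262 or χ² > 27.488
Decision: fail to reject H₀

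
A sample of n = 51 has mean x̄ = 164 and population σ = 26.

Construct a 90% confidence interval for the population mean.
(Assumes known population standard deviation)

Confidence level: 90%, α = 0.1
z_0.05 = 1.645
SE = σ/√n = 26/√51 = 3.6407
Margin of error = 1.645 × 3.6407 = 5.9890
CI: x̄ ± margin = 164 ± 5.9890
CI: (158.0110, 169.9890)

Answer: (158.0110, 169.9890)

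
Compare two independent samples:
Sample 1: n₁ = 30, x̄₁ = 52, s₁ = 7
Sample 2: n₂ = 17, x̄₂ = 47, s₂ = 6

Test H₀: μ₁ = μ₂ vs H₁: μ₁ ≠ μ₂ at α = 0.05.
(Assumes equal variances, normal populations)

Answer: t = 2.4724, reject H₀

Derivation:
Pooled variance: s²_p = [29×7² + 16×6²]/(45) = 44.3778
s_p = 6.6617
SE = s_p×√(1/n₁ + 1/n₂) = 6.6617×√(1/30 + 1/17) = 2.0223
t = (x̄₁ - x̄₂)/SE = (52 - 47)/2.0223 = 2.4724
df = 45, t-critical = ±2.014
Decision: reject H₀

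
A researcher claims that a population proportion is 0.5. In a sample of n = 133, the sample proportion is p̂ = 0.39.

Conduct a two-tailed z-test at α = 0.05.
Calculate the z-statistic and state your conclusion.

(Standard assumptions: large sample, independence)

H₀: p = 0.5, H₁: p ≠ 0.5
Standard error: SE = √(p₀(1-p₀)/n) = √(0.5×0.5/133) = 0.043355
z-statistic: z = (p̂ - p₀)/SE = (0.39 - 0.5)/0.043355 = -2.5372
Critical value: z_0.025 = ±1.960
p-value = 0.0112
Decision: reject H₀ at α = 0.05

Answer: z = -2.5372, reject H₀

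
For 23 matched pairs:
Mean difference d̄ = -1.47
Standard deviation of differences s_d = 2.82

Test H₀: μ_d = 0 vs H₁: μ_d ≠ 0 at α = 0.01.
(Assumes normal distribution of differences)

Answer: t = -2.5000, fail to reject H₀

Derivation:
df = n - 1 = 22
SE = s_d/√n = 2.82/√23 = 0.5880
t = d̄/SE = -1.47/0.5880 = -2.5000
Critical value: t_{0.005,22} = ±2.819
p-value ≈ 0.0204
Decision: fail to reject H₀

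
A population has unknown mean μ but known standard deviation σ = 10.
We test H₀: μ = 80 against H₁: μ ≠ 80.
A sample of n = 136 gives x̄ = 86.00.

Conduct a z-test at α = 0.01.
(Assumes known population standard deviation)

Answer: z = 6.9971, reject H₀

Derivation:
Standard error: SE = σ/√n = 10/√136 = 0.8575
z-statistic: z = (x̄ - μ₀)/SE = (86.00 - 80)/0.8575 = 6.9971
Critical value: ±2.576
p-value < 0.0001
Decision: reject H₀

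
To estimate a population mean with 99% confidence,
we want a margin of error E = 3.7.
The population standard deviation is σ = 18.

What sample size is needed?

Answer: n = 158

Derivation:
z_0.005 = 2.576
n = (z×σ/E)² = (2.576×18/3.7)²
n = 157.0483
Round up: n = 158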